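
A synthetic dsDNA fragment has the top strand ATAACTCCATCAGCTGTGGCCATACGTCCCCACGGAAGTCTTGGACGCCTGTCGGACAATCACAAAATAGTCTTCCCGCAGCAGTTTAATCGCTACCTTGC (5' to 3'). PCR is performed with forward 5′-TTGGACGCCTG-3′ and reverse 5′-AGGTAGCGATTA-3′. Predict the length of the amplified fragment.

Scanning the template, TTGGACGCCTG occurs at positions 41–51; this primer anneals to the bottom strand there with its 3' end pointing downstream.
The reverse primer's reverse complement is TAATCGCTACCT, which matches the template at positions 87–98.
Product length = (reverse-primer end) − (forward-primer start) + 1 = 98 − 41 + 1 = 58 bp.

58 bp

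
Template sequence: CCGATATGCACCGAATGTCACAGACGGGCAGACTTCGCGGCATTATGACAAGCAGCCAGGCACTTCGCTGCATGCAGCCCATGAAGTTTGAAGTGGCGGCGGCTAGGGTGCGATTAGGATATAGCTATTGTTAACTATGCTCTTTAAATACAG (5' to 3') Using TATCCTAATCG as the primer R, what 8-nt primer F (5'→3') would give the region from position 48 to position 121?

The reverse primer's reverse complement CGATTAGGATA matches the template at positions 111–121; the product starts at position 48.
The forward primer is identical to the top strand over positions 48–55: ACAAGCAG.

5'-ACAAGCAG-3'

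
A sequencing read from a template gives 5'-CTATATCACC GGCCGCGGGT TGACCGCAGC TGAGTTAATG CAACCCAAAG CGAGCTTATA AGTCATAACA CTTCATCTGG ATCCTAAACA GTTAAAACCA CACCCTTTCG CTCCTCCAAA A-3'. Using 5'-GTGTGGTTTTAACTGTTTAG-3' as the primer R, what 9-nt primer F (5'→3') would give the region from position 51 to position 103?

5'-CGAGCTTAT-3'

The reverse primer's reverse complement CTAAACAGTTAAAACCACAC matches the template at positions 84–103; the product starts at position 51.
The forward primer is identical to the top strand over positions 51–59: CGAGCTTAT.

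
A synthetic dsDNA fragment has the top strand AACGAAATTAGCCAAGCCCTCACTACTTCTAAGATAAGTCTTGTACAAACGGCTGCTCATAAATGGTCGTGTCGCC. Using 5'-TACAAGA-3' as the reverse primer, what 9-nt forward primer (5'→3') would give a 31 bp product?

5'-AGCCCTCAC-3'

The reverse primer's reverse complement TCTTGTA matches the template at positions 39–45, so the product ends at position 45.
A 31 bp product then starts at position 45 − 31 + 1 = 15.
The forward primer is identical to the top strand there: AGCCCTCAC.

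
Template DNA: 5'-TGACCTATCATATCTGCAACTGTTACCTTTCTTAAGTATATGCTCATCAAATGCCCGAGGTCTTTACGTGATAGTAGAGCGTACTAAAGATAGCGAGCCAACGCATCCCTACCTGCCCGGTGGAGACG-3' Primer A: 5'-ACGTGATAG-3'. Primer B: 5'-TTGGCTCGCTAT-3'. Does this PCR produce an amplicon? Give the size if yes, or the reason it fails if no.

Primer A (ACGTGATAG) matches the top strand at positions 66–74; it acts as a forward primer.
Primer B's reverse complement is ATAGCGAGCCAA, matching the top strand at positions 90–101; it acts as a reverse primer.
The 3' ends face each other across positions 66–101, giving a 36 bp product.

Yes — a 36 bp product.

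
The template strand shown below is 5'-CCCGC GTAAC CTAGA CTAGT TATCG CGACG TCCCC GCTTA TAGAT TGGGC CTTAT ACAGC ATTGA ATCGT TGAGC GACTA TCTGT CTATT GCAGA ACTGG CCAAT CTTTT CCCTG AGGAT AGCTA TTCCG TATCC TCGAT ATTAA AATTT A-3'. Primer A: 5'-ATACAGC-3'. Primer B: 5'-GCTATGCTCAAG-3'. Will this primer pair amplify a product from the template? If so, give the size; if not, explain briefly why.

No product — primer B has no binding site in the template.

Primer B (GCTATGCTCAAG) does not match the top strand, and its reverse complement CTTGAGCATAGC does not match either.
With no annealing site for primer B, no amplification occurs.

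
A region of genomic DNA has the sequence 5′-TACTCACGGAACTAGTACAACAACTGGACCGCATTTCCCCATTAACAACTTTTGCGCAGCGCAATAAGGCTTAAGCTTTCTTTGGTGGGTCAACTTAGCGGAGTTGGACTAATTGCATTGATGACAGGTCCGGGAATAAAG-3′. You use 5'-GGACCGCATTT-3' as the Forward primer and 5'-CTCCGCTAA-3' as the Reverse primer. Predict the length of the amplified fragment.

78 bp

The forward primer matches the template at positions 26–36.
The reverse primer's reverse complement is TTAGCGGAG, which matches the template at positions 95–103.
Product length = (reverse-primer end) − (forward-primer start) + 1 = 103 − 26 + 1 = 78 bp.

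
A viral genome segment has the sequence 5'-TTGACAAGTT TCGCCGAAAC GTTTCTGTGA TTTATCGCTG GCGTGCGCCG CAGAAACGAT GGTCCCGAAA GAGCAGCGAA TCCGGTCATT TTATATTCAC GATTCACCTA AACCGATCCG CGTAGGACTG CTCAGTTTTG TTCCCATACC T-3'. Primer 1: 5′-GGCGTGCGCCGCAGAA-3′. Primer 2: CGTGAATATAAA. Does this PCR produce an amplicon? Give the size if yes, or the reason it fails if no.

Primer 1 (GGCGTGCGCCGCAGAA) matches the top strand at positions 40–55; it acts as a forward primer.
Primer 2's reverse complement is TTTATATTCACG, matching the top strand at positions 90–101; it acts as a reverse primer.
The 3' ends face each other across positions 40–101, giving a 62 bp product.

Yes — a 62 bp product.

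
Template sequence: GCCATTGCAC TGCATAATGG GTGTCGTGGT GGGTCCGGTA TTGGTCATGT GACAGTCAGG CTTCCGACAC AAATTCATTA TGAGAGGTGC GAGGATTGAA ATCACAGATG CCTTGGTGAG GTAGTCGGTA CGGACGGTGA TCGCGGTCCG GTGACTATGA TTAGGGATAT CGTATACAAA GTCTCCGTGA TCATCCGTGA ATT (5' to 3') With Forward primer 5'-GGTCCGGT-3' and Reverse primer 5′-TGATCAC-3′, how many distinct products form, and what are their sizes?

Two products: 162 bp, 49 bp

The forward primer GGTCCGGT matches the top strand at positions 32–39, 145–152.
The reverse primer's reverse complement is GTGATCA, matching at positions 187–193.
Each forward site pairs with the reverse site to give a product ending at position 193: sizes 162, 49 bp.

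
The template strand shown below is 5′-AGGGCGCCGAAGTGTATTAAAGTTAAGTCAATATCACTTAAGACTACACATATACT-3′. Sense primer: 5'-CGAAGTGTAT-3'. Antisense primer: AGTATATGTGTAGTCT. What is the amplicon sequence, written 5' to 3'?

5'-CGAAGTGTATTAAAGTTAAGTCAATATCACTTAAGACTACACATATACT-3'

Scanning the template, CGAAGTGTAT occurs at positions 8–17; this primer anneals to the bottom strand there with its 3' end pointing downstream.
Reverse complement of the reverse primer: AGACTACACATATACT. This occurs on the top strand at positions 41–56.
The product is the template from position 8 through 56 (49 bp).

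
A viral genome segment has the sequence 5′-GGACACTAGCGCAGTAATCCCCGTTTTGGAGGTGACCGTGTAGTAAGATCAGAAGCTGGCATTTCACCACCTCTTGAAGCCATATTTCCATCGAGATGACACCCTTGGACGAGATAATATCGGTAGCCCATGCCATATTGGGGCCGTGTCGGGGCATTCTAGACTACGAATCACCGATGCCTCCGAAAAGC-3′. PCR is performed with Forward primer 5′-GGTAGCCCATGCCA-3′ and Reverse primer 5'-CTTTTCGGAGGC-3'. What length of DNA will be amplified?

Scanning the template, GGTAGCCCATGCCA occurs at positions 122–135; this primer anneals to the bottom strand there with its 3' end pointing downstream.
The reverse primer's reverse complement is GCCTCCGAAAAG, which matches the template at positions 179–190.
Amplicon spans positions 122–190: 69 bp.

69 bp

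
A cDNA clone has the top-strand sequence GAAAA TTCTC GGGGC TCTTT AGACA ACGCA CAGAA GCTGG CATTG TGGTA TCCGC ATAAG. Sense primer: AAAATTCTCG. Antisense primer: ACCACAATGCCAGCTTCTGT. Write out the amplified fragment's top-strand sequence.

5'-AAAATTCTCGGGGCTCTTTAGACAACGCACAGAAGCTGGCATTGTGGT-3'

The forward primer matches the template at positions 2–11.
Reverse complement of the reverse primer: ACAGAAGCTGGCATTGTGGT. This occurs on the top strand at positions 30–49.
The product is the template from position 2 through 49 (48 bp).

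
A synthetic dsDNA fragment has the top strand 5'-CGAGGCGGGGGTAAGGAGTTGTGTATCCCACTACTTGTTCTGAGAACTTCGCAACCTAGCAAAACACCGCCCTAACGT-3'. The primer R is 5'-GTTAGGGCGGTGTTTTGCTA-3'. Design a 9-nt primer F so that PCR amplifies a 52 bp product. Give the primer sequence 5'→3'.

5'-ATCCCACTA-3'

The reverse primer's reverse complement TAGCAAAACACCGCCCTAAC matches the template at positions 57–76, so the product ends at position 76.
A 52 bp product then starts at position 76 − 52 + 1 = 25.
The forward primer is identical to the top strand there: ATCCCACTA.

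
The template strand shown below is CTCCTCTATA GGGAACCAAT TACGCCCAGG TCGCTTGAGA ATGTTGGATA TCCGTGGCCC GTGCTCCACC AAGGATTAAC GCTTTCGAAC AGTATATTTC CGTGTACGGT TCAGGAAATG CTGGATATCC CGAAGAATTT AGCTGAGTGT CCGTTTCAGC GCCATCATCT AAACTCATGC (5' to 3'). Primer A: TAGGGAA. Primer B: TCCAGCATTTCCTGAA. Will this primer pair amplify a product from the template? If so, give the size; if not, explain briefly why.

Primer A (TAGGGAA) matches the top strand at positions 9–15; it acts as a forward primer.
Primer B's reverse complement is TTCAGGAAATGCTGGA, matching the top strand at positions 110–125; it acts as a reverse primer.
The 3' ends face each other across positions 9–125, giving a 117 bp product.

Yes — a 117 bp product.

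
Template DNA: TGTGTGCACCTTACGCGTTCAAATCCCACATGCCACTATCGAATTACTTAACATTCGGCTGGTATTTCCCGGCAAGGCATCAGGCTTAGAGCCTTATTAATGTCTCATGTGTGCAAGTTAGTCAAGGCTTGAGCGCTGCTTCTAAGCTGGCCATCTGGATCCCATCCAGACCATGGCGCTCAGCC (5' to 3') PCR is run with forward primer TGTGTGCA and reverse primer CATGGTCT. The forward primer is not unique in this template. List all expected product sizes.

175 bp, 68 bp

The forward primer TGTGTGCA matches the top strand at positions 1–8, 108–115.
The reverse primer's reverse complement is AGACCATG, matching at positions 168–175.
Each forward site pairs with the reverse site to give a product ending at position 175: sizes 175, 68 bp.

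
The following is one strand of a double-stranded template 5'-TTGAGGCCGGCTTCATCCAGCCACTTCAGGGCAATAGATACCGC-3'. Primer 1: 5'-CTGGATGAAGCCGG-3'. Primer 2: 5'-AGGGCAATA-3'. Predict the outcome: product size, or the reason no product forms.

No product — the primers' 3' ends point away from each other.

Primer 1 (CTGGATGAAGCCGG) has reverse complement CCGGCTTCATCCAG, which matches the top strand at positions 7–20; primer 1 anneals to the top strand there with its 3' end pointing upstream toward position 7.
Primer 2 (AGGGCAATA) matches the top strand directly at positions 28–36; it anneals to the bottom strand with its 3' end pointing downstream toward position 36.
The 3' ends diverge (primer 1 extends toward position 1, primer 2 toward position 44), so the primers never converge on a shared product.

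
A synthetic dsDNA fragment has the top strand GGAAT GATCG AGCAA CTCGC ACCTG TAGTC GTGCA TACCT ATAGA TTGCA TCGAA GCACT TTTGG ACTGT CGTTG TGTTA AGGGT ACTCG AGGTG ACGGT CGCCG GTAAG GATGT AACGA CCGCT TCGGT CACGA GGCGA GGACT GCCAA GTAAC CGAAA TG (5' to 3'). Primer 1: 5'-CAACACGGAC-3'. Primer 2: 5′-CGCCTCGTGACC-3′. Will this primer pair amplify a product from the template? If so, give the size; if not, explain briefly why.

No product — primer 1 has no binding site in the template.

Primer 1 (CAACACGGAC) does not match the top strand, and its reverse complement GTCCGTGTTG does not match either.
With no annealing site for primer 1, no amplification occurs.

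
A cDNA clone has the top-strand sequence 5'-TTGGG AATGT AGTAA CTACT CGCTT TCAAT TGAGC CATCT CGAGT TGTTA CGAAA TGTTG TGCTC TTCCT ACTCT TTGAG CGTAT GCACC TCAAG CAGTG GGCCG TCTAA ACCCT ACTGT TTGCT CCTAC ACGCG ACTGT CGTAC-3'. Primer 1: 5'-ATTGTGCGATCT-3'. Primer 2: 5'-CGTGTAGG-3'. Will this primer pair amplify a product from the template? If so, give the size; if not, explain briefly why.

No product — primer 1 has no binding site in the template.

Primer 1 (ATTGTGCGATCT) does not match the top strand, and its reverse complement AGATCGCACAAT does not match either.
With no annealing site for primer 1, no amplification occurs.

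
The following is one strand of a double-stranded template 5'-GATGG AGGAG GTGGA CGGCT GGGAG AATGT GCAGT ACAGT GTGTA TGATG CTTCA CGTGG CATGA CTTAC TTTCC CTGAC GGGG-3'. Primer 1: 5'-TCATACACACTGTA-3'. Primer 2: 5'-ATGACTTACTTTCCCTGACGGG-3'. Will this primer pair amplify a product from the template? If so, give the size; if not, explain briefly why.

No product — the primers' 3' ends point away from each other.

Primer 1 (TCATACACACTGTA) has reverse complement TACAGTGTGTATGA, which matches the top strand at positions 35–48; primer 1 anneals to the top strand there with its 3' end pointing upstream toward position 35.
Primer 2 (ATGACTTACTTTCCCTGACGGG) matches the top strand directly at positions 62–83; it anneals to the bottom strand with its 3' end pointing downstream toward position 83.
The 3' ends diverge (primer 1 extends toward position 1, primer 2 toward position 84), so the primers never converge on a shared product.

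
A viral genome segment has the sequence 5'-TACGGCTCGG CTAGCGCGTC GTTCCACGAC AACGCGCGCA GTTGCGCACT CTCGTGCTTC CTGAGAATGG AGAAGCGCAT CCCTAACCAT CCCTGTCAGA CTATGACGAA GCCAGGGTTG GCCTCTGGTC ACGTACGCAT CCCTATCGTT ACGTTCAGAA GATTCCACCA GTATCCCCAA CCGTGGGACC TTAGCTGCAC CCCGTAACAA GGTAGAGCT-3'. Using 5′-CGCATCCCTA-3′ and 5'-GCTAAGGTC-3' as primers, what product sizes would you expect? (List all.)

120 bp, 60 bp

The forward primer CGCATCCCTA matches the top strand at positions 76–85, 136–145.
The reverse primer's reverse complement is GACCTTAGC, matching at positions 187–195.
Each forward site pairs with the reverse site to give a product ending at position 195: sizes 120, 60 bp.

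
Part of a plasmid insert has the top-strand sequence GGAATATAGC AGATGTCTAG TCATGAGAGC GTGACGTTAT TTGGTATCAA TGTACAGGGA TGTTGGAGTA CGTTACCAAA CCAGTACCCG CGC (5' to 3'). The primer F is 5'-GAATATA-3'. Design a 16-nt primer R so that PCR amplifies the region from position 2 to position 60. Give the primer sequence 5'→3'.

The product's 3' end on the top strand is position 60.
The reverse primer anneals to the top strand over positions 45–60, i.e. to TATCAATGTACAGGGA.
Its sequence written 5'→3' is the reverse complement: TCCCTGTACATTGATA.

5'-TCCCTGTACATTGATA-3'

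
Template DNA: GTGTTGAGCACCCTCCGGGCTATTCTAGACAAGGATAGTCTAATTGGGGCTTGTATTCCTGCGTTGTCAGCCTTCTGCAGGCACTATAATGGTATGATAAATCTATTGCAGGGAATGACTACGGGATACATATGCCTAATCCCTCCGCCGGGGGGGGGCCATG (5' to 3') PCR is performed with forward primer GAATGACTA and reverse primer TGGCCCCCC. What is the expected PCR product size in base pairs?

49 bp

Forward primer GAATGACTA is found on the top strand at positions 113–121.
Reverse complement of the reverse primer: GGGGGGCCA. This occurs on the top strand at positions 153–161.
Amplicon spans positions 113–161: 49 bp.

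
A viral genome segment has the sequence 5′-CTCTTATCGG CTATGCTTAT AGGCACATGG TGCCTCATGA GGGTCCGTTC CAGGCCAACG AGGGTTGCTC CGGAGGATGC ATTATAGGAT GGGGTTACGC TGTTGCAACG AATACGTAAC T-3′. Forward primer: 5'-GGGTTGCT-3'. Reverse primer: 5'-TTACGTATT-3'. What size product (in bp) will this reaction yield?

Forward primer GGGTTGCT is found on the top strand at positions 62–69.
Taking the reverse complement of TTACGTATT gives AATACGTAA, found at positions 111–119 on the template; the primer anneals here to the top strand with its 3' end pointing upstream.
The product runs from position 62 to position 119, so its length is 119 − 62 + 1 = 58 bp.

58 bp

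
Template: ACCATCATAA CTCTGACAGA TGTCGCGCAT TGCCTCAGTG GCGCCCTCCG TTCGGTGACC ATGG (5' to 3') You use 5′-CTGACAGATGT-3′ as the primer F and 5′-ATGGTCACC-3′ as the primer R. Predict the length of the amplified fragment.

50 bp

Scanning the template, CTGACAGATGT occurs at positions 13–23; this primer anneals to the bottom strand there with its 3' end pointing downstream.
Taking the reverse complement of ATGGTCACC gives GGTGACCAT, found at positions 54–62 on the template; the primer anneals here to the top strand with its 3' end pointing upstream.
Product length = (reverse-primer end) − (forward-primer start) + 1 = 62 − 13 + 1 = 50 bp.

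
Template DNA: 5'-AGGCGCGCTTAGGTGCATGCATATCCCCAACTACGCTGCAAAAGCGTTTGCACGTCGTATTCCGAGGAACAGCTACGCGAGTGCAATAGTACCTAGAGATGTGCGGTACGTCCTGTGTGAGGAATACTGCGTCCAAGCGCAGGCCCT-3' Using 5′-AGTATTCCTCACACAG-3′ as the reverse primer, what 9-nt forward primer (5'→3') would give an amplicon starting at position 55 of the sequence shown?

The reverse primer's reverse complement CTGTGTGAGGAATACT matches the template at positions 113–128; the product starts at position 55.
The forward primer is identical to the top strand over positions 55–63: TCGTATTCC.

5'-TCGTATTCC-3'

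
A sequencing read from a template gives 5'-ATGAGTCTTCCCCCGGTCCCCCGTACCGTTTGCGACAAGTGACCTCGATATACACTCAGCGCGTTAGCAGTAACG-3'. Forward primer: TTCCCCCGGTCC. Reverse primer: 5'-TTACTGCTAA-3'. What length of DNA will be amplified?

66 bp

Forward primer TTCCCCCGGTCC is found on the top strand at positions 8–19.
Reverse complement of the reverse primer: TTAGCAGTAA. This occurs on the top strand at positions 64–73.
The product runs from position 8 to position 73, so its length is 73 − 8 + 1 = 66 bp.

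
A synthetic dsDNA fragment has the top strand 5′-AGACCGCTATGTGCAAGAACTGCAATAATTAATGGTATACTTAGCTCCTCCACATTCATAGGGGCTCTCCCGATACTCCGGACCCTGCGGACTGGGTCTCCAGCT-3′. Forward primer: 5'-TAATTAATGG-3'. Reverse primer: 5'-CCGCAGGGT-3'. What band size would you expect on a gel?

65 bp

Scanning the template, TAATTAATGG occurs at positions 26–35; this primer anneals to the bottom strand there with its 3' end pointing downstream.
Taking the reverse complement of CCGCAGGGT gives ACCCTGCGG, found at positions 82–90 on the template; the primer anneals here to the top strand with its 3' end pointing upstream.
Amplicon spans positions 26–90: 65 bp.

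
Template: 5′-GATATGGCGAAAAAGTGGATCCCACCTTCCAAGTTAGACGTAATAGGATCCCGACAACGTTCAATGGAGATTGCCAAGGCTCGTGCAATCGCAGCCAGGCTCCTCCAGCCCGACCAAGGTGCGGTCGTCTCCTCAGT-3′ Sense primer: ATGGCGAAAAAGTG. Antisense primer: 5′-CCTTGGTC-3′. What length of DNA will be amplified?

Scanning the template, ATGGCGAAAAAGTG occurs at positions 4–17; this primer anneals to the bottom strand there with its 3' end pointing downstream.
The reverse primer's reverse complement is GACCAAGG, which matches the template at positions 112–119.
Product length = (reverse-primer end) − (forward-primer start) + 1 = 119 − 4 + 1 = 116 bp.

116 bp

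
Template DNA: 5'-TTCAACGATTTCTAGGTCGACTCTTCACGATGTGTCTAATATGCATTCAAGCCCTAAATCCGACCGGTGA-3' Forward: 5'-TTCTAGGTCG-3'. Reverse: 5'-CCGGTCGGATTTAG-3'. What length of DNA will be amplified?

58 bp

Scanning the template, TTCTAGGTCG occurs at positions 10–19; this primer anneals to the bottom strand there with its 3' end pointing downstream.
Reverse complement of the reverse primer: CTAAATCCGACCGG. This occurs on the top strand at positions 54–67.
Product length = (reverse-primer end) − (forward-primer start) + 1 = 67 − 10 + 1 = 58 bp.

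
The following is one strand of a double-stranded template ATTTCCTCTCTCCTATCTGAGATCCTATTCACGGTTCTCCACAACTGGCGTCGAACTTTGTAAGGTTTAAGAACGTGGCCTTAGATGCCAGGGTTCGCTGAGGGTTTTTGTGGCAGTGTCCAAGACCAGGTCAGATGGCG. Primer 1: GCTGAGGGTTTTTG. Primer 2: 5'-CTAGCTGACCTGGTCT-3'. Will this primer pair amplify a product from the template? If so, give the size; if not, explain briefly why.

No product — primer 2 has no binding site in the template.

Primer 2 (CTAGCTGACCTGGTCT) does not match the top strand, and its reverse complement AGACCAGGTCAGCTAG does not match either.
With no annealing site for primer 2, no amplification occurs.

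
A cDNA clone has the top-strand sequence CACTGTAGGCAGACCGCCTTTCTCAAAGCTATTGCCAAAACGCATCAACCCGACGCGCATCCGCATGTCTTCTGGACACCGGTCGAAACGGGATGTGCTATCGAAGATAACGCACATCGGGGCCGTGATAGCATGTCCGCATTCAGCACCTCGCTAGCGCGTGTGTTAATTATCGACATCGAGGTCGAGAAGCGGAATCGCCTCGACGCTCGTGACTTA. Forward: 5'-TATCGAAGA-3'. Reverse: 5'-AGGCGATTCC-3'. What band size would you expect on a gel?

The forward primer matches the template at positions 99–107.
Taking the reverse complement of AGGCGATTCC gives GGAATCGCCT, found at positions 194–203 on the template; the primer anneals here to the top strand with its 3' end pointing upstream.
Product length = (reverse-primer end) − (forward-primer start) + 1 = 203 − 99 + 1 = 105 bp.

105 bp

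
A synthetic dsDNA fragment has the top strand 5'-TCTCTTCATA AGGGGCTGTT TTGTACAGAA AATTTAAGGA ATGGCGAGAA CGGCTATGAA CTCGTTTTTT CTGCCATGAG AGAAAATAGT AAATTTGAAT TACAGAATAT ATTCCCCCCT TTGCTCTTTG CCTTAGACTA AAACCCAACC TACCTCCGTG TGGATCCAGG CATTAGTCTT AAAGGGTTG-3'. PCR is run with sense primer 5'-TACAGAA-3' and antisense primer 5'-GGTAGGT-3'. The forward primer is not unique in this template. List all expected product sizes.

The forward primer TACAGAA matches the top strand at positions 24–30, 101–107.
The reverse primer's reverse complement is ACCTACC, matching at positions 148–154.
Each forward site pairs with the reverse site to give a product ending at position 154: sizes 131, 54 bp.

131 bp, 54 bp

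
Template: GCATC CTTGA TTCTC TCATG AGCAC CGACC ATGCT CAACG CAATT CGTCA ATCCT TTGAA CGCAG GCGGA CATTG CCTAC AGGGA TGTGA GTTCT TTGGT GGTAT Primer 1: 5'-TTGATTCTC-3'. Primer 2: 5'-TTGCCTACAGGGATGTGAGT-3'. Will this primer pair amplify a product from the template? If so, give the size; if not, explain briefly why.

Primer 1 (TTGATTCTC) matches the top strand at positions 7–15 (3' end points downstream).
Primer 2 (TTGCCTACAGGGATGTGAGT) also matches the top strand directly, at positions 73–92 — its reverse complement ACTCACATCCCTGTAGGCAA is not present.
Both primers anneal to the bottom strand with 3' ends pointing the same way, so neither can prime synthesis back toward the other.

No product — both primers anneal to the same strand and extend in the same direction.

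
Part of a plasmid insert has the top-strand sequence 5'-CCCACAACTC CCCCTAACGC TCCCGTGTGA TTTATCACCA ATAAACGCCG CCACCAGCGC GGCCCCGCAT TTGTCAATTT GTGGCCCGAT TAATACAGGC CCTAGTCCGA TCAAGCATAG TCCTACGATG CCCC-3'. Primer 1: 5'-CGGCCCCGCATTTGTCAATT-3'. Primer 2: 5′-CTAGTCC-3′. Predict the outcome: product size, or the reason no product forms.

No product — both primers anneal to the same strand and extend in the same direction.

Primer 1 (CGGCCCCGCATTTGTCAATT) matches the top strand at positions 60–79 (3' end points downstream).
Primer 2 (CTAGTCC) also matches the top strand directly, at positions 102–108 — its reverse complement GGACTAG is not present.
Both primers anneal to the bottom strand with 3' ends pointing the same way, so neither can prime synthesis back toward the other.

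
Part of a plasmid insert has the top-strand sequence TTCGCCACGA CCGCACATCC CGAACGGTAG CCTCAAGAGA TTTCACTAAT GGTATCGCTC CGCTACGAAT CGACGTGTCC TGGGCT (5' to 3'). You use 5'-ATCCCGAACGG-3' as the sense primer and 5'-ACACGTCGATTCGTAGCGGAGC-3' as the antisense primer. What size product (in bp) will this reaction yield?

62 bp

Scanning the template, ATCCCGAACGG occurs at positions 17–27; this primer anneals to the bottom strand there with its 3' end pointing downstream.
The reverse primer's reverse complement is GCTCCGCTACGAATCGACGTGT, which matches the template at positions 57–78.
The product runs from position 17 to position 78, so its length is 78 − 17 + 1 = 62 bp.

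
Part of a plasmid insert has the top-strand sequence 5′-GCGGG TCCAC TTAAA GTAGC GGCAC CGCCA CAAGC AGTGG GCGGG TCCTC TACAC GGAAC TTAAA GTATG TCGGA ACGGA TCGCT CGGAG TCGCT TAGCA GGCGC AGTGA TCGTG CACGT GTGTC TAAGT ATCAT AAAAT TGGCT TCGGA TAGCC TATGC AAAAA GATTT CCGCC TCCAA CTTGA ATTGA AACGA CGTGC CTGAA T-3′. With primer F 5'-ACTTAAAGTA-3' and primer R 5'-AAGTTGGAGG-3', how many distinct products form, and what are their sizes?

The forward primer ACTTAAAGTA matches the top strand at positions 9–18, 59–68.
The reverse primer's reverse complement is CCTCCAACTT, matching at positions 174–183.
Each forward site pairs with the reverse site to give a product ending at position 183: sizes 175, 125 bp.

Two products: 175 bp, 125 bp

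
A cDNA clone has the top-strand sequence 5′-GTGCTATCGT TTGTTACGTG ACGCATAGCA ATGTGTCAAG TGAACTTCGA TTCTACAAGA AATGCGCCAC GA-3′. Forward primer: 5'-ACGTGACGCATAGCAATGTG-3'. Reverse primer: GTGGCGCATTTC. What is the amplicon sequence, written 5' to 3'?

5'-ACGTGACGCATAGCAATGTGTCAAGTGAACTTCGATTCTACAAGAAATGCGCCAC-3'

Scanning the template, ACGTGACGCATAGCAATGTG occurs at positions 16–35; this primer anneals to the bottom strand there with its 3' end pointing downstream.
Reverse complement of the reverse primer: GAAATGCGCCAC. This occurs on the top strand at positions 59–70.
The product is the template from position 16 through 70 (55 bp).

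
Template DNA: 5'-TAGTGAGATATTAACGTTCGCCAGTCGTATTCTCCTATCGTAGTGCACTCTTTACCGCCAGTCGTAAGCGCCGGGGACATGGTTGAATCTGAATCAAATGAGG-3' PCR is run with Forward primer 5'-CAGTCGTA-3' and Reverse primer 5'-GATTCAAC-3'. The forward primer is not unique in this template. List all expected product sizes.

68 bp, 31 bp

The forward primer CAGTCGTA matches the top strand at positions 22–29, 59–66.
The reverse primer's reverse complement is GTTGAATC, matching at positions 82–89.
Each forward site pairs with the reverse site to give a product ending at position 89: sizes 68, 31 bp.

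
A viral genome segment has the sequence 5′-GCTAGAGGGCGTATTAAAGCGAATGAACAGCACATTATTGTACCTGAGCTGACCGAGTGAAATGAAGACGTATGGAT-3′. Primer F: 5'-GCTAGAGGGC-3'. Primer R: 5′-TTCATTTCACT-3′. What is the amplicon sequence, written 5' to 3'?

5'-GCTAGAGGGCGTATTAAAGCGAATGAACAGCACATTATTGTACCTGAGCTGACCGAGTGAAATGAA-3'

The forward primer matches the template at positions 1–10.
Taking the reverse complement of TTCATTTCACT gives AGTGAAATGAA, found at positions 56–66 on the template; the primer anneals here to the top strand with its 3' end pointing upstream.
The product is the template from position 1 through 66 (66 bp).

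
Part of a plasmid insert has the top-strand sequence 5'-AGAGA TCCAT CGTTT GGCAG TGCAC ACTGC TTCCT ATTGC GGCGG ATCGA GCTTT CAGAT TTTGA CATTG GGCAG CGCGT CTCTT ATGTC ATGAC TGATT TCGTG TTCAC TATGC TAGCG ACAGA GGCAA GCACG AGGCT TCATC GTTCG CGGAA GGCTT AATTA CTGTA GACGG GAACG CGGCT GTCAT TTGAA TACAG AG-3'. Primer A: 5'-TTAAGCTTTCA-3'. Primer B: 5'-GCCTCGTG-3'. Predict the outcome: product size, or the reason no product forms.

Primer A (TTAAGCTTTCA) does not match the top strand, and its reverse complement TGAAAGCTTAA does not match either.
With no annealing site for primer A, no amplification occurs.

No product — primer A has no binding site in the template.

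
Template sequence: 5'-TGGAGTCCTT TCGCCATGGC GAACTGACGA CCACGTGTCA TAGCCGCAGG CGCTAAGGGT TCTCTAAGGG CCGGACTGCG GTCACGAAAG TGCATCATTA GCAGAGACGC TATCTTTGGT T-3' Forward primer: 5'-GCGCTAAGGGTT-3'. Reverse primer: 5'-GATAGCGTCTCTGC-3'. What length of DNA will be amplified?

Forward primer GCGCTAAGGGTT is found on the top strand at positions 50–61.
Taking the reverse complement of GATAGCGTCTCTGC gives GCAGAGACGCTATC, found at positions 101–114 on the template; the primer anneals here to the top strand with its 3' end pointing upstream.
Amplicon spans positions 50–114: 65 bp.

65 bp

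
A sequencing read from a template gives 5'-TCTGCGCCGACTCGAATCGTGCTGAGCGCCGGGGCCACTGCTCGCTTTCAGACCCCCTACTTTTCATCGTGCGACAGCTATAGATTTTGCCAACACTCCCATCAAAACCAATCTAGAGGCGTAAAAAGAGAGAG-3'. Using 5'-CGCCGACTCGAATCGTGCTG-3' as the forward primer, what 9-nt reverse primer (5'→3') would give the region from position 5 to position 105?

5'-TTGATGGGA-3'

The product's 3' end on the top strand is position 105.
The reverse primer anneals to the top strand over positions 97–105, i.e. to TCCCATCAA.
Its sequence written 5'→3' is the reverse complement: TTGATGGGA.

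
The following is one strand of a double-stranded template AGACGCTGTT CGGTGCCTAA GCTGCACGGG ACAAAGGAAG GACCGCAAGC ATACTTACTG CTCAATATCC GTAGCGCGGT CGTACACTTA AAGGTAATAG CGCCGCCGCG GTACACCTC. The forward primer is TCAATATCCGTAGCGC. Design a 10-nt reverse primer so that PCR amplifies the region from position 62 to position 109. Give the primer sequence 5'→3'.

The product's 3' end on the top strand is position 109.
The reverse primer anneals to the top strand over positions 100–109, i.e. to GCGCCGCCGC.
Its sequence written 5'→3' is the reverse complement: GCGGCGGCGC.

5'-GCGGCGGCGC-3'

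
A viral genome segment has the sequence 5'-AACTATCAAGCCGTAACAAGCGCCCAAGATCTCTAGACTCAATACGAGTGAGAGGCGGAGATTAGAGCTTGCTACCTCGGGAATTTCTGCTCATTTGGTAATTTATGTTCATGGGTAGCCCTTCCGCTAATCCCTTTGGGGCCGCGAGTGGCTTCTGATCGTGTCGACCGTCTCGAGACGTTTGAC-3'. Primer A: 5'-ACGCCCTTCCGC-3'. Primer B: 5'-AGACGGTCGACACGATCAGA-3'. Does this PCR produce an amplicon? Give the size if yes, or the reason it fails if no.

No product — primer A has no binding site in the template.

Primer A (ACGCCCTTCCGC) does not match the top strand, and its reverse complement GCGGAAGGGCGT does not match either.
With no annealing site for primer A, no amplification occurs.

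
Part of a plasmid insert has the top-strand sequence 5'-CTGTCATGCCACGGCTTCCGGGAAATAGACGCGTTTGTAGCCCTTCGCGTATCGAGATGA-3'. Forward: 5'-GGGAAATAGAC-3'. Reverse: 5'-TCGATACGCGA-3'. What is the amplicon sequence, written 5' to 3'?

5'-GGGAAATAGACGCGTTTGTAGCCCTTCGCGTATCGA-3'

Forward primer GGGAAATAGAC is found on the top strand at positions 20–30.
Reverse complement of the reverse primer: TCGCGTATCGA. This occurs on the top strand at positions 45–55.
The product is the template from position 20 through 55 (36 bp).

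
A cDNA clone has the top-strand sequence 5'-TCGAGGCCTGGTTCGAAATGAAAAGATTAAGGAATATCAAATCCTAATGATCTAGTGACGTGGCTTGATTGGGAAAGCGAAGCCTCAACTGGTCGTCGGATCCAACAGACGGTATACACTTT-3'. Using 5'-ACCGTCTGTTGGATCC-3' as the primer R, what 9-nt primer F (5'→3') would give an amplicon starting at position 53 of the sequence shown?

5'-TAGTGACGT-3'

The reverse primer's reverse complement GGATCCAACAGACGGT matches the template at positions 98–113; the product starts at position 53.
The forward primer is identical to the top strand over positions 53–61: TAGTGACGT.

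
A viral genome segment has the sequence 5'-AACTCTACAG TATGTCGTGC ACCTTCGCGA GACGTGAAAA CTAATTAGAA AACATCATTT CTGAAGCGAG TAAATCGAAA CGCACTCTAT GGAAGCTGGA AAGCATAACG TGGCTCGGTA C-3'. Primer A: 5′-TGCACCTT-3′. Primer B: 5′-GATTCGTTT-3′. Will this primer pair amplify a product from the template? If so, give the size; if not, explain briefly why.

No product — primer B has no binding site in the template.

Primer B (GATTCGTTT) does not match the top strand, and its reverse complement AAACGAATC does not match either.
With no annealing site for primer B, no amplification occurs.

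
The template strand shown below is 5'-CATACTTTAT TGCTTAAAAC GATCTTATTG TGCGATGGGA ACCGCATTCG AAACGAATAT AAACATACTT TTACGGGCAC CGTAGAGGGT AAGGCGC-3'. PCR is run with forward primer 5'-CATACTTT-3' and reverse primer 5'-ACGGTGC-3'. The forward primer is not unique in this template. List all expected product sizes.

The forward primer CATACTTT matches the top strand at positions 1–8, 64–71.
The reverse primer's reverse complement is GCACCGT, matching at positions 77–83.
Each forward site pairs with the reverse site to give a product ending at position 83: sizes 83, 20 bp.

83 bp, 20 bp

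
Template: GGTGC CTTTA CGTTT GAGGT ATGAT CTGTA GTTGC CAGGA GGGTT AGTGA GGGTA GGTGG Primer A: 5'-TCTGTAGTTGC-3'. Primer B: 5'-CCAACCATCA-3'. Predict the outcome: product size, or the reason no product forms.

No product — primer B has no binding site in the template.

Primer B (CCAACCATCA) does not match the top strand, and its reverse complement TGATGGTTGG does not match either.
With no annealing site for primer B, no amplification occurs.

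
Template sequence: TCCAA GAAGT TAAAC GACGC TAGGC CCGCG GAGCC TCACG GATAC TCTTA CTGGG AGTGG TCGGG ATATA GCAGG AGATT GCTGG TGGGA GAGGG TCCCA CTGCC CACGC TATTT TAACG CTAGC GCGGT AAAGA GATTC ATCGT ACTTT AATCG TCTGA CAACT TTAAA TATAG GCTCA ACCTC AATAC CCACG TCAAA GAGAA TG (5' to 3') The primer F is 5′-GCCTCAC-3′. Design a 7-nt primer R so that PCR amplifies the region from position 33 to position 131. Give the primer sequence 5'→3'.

The product's 3' end on the top strand is position 131.
The reverse primer anneals to the top strand over positions 125–131, i.e. to CGCGGTA.
Its sequence written 5'→3' is the reverse complement: TACCGCG.

5'-TACCGCG-3'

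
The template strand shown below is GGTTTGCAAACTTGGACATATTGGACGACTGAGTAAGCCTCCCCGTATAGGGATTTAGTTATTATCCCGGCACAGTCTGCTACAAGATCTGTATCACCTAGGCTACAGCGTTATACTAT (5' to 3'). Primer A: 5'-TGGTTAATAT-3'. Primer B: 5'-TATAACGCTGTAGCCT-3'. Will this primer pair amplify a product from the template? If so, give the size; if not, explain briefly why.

No product — primer A has no binding site in the template.

Primer A (TGGTTAATAT) does not match the top strand, and its reverse complement ATATTAACCA does not match either.
With no annealing site for primer A, no amplification occurs.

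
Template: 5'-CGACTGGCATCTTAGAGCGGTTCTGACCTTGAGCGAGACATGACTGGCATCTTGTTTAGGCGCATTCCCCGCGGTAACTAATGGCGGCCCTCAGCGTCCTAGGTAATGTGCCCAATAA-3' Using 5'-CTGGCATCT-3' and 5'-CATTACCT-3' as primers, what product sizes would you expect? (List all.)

The forward primer CTGGCATCT matches the top strand at positions 4–12, 44–52.
The reverse primer's reverse complement is AGGTAATG, matching at positions 101–108.
Each forward site pairs with the reverse site to give a product ending at position 108: sizes 105, 65 bp.

105 bp, 65 bp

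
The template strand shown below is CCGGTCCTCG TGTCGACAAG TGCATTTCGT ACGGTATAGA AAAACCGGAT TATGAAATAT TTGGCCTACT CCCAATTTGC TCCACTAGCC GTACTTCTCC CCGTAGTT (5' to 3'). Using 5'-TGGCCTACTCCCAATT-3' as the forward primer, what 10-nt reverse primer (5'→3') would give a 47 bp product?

5'-AACTACGGGG-3'

The forward primer binds at positions 62–77, so a 47 bp product ends at position 62 + 47 − 1 = 108.
The reverse primer anneals to the top strand over positions 99–108, i.e. to CCCCGTAGTT.
Its sequence written 5'→3' is the reverse complement: AACTACGGGG.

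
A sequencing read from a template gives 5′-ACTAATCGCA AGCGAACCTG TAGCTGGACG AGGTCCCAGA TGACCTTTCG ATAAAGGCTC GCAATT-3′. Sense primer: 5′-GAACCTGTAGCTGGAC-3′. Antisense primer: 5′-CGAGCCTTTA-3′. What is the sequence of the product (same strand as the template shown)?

The forward primer matches the template at positions 14–29.
The reverse primer's reverse complement is TAAAGGCTCG, which matches the template at positions 52–61.
The product is the template from position 14 through 61 (48 bp).

5'-GAACCTGTAGCTGGACGAGGTCCCAGATGACCTTTCGATAAAGGCTCG-3'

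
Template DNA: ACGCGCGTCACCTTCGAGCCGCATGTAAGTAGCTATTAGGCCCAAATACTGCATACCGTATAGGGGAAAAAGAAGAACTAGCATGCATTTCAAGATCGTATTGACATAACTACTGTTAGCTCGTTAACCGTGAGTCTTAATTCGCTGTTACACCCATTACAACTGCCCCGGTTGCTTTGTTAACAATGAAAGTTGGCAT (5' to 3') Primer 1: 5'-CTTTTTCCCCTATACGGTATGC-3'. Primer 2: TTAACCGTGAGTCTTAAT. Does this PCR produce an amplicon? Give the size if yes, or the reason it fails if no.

Primer 1 (CTTTTTCCCCTATACGGTATGC) has reverse complement GCATACCGTATAGGGGAAAAAG, which matches the top strand at positions 51–72; primer 1 anneals to the top strand there with its 3' end pointing upstream toward position 51.
Primer 2 (TTAACCGTGAGTCTTAAT) matches the top strand directly at positions 124–141; it anneals to the bottom strand with its 3' end pointing downstream toward position 141.
The 3' ends diverge (primer 1 extends toward position 1, primer 2 toward position 199), so the primers never converge on a shared product.

No product — the primers' 3' ends point away from each other.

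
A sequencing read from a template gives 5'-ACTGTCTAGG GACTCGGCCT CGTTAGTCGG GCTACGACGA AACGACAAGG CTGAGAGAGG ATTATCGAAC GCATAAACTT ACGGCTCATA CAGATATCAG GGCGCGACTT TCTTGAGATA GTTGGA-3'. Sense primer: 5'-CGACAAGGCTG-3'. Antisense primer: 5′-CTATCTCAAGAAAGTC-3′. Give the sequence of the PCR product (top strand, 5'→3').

Forward primer CGACAAGGCTG is found on the top strand at positions 43–53.
Taking the reverse complement of CTATCTCAAGAAAGTC gives GACTTTCTTGAGATAG, found at positions 106–121 on the template; the primer anneals here to the top strand with its 3' end pointing upstream.
The product is the template from position 43 through 121 (79 bp).

5'-CGACAAGGCTGAGAGAGGATTATCGAACGCATAAACTTACGGCTCATACAGATATCAGGGCGCGACTTTCTTGAGATAG-3'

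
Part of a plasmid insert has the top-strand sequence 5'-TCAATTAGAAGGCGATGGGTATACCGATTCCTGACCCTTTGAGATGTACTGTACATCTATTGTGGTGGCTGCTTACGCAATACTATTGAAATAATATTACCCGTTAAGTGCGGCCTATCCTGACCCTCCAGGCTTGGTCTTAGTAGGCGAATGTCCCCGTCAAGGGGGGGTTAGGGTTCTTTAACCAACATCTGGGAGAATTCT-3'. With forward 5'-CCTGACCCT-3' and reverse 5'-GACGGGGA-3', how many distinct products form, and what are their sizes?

The forward primer CCTGACCCT matches the top strand at positions 30–38, 119–127.
The reverse primer's reverse complement is TCCCCGTC, matching at positions 154–161.
Each forward site pairs with the reverse site to give a product ending at position 161: sizes 132, 43 bp.

Two products: 132 bp, 43 bp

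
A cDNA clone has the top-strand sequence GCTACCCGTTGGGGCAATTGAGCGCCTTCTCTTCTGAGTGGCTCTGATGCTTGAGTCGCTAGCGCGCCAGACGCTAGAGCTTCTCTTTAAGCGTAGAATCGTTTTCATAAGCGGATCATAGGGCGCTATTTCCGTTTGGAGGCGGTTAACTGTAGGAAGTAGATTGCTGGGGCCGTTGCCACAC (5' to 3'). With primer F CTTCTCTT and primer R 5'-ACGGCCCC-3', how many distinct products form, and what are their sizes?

The forward primer CTTCTCTT matches the top strand at positions 26–33, 80–87.
The reverse primer's reverse complement is GGGGCCGT, matching at positions 169–176.
Each forward site pairs with the reverse site to give a product ending at position 176: sizes 151, 97 bp.

Two products: 151 bp, 97 bp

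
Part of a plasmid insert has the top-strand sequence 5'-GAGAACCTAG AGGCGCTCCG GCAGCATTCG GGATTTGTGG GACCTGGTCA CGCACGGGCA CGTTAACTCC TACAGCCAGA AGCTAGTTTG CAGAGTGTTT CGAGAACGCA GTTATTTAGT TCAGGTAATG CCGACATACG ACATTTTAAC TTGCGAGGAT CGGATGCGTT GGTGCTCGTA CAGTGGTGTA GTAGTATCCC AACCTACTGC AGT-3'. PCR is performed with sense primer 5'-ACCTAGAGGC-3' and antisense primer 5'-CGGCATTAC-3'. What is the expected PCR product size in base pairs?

The forward primer matches the template at positions 5–14.
The reverse primer's reverse complement is GTAATGCCG, which matches the template at positions 125–133.
The product runs from position 5 to position 133, so its length is 133 − 5 + 1 = 129 bp.

129 bp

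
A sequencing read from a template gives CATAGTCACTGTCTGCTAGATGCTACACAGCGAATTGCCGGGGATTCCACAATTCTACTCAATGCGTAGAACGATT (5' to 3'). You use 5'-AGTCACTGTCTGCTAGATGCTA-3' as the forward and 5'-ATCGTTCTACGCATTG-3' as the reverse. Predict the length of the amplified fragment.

72 bp

Scanning the template, AGTCACTGTCTGCTAGATGCTA occurs at positions 4–25; this primer anneals to the bottom strand there with its 3' end pointing downstream.
Reverse complement of the reverse primer: CAATGCGTAGAACGAT. This occurs on the top strand at positions 60–75.
The product runs from position 4 to position 75, so its length is 75 − 4 + 1 = 72 bp.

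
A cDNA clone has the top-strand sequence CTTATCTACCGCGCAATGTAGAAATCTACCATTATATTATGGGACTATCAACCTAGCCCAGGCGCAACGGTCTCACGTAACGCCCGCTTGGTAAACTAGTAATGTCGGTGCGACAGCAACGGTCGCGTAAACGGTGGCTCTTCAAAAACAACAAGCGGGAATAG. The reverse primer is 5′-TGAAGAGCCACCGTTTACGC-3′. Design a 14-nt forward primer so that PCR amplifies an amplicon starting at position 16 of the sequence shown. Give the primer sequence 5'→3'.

The reverse primer's reverse complement GCGTAAACGGTGGCTCTTCA matches the template at positions 125–144; the product starts at position 16.
The forward primer is identical to the top strand over positions 16–29: ATGTAGAAATCTAC.

5'-ATGTAGAAATCTAC-3'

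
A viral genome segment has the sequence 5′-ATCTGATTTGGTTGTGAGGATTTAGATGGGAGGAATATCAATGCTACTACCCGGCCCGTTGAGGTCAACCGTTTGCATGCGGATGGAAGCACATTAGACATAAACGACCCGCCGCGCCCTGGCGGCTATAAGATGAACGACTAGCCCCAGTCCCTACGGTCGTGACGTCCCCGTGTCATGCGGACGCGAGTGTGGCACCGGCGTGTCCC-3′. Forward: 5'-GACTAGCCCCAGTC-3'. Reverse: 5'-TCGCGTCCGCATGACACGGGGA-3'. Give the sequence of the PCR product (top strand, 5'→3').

Forward primer GACTAGCCCCAGTC is found on the top strand at positions 139–152.
Taking the reverse complement of TCGCGTCCGCATGACACGGGGA gives TCCCCGTGTCATGCGGACGCGA, found at positions 168–189 on the template; the primer anneals here to the top strand with its 3' end pointing upstream.
The product is the template from position 139 through 189 (51 bp).

5'-GACTAGCCCCAGTCCCTACGGTCGTGACGTCCCCGTGTCATGCGGACGCGA-3'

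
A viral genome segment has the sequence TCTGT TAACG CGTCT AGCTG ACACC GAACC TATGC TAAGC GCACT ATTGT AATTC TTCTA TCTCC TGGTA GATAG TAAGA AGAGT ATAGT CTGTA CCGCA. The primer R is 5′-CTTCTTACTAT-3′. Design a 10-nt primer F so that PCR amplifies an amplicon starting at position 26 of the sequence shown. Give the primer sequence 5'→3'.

The reverse primer's reverse complement ATAGTAAGAAG matches the template at positions 72–82; the product starts at position 26.
The forward primer is identical to the top strand over positions 26–35: GAACCTATGC.

5'-GAACCTATGC-3'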